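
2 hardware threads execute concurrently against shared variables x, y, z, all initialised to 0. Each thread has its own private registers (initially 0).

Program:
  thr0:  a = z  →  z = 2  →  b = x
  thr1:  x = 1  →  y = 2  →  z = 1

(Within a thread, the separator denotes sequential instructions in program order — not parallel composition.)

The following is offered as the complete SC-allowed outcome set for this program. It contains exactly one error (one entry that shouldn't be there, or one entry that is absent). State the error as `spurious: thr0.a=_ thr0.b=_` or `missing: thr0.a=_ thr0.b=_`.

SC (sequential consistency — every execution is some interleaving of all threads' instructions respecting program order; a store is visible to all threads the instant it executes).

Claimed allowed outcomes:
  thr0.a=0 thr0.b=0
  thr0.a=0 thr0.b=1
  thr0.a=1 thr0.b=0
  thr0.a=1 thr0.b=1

outcome vector order: (thr0.a,thr0.b)
[SC] allowed = {00 01 11}
claimed∖SC = {10}

spurious: thr0.a=1 thr0.b=0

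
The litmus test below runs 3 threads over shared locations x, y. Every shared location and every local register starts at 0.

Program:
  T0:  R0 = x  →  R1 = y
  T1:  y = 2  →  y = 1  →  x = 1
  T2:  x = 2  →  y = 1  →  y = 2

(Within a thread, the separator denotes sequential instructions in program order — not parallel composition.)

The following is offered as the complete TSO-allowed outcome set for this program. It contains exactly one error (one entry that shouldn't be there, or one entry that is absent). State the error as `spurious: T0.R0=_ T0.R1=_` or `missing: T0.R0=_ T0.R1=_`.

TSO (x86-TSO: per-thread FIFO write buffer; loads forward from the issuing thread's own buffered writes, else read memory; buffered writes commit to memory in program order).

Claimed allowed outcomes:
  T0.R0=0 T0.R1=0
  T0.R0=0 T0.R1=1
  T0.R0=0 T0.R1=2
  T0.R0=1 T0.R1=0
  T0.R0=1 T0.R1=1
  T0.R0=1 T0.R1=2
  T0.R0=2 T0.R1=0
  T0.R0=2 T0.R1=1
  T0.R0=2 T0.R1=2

spurious: T0.R0=1 T0.R1=0

outcome vector order: (T0.R0,T0.R1)
[TSO] allowed = {0/0; 0/1; 0/2; 1/1; 1/2; 2/0; 2/1; 2/2}
claimed∖TSO = {1/0}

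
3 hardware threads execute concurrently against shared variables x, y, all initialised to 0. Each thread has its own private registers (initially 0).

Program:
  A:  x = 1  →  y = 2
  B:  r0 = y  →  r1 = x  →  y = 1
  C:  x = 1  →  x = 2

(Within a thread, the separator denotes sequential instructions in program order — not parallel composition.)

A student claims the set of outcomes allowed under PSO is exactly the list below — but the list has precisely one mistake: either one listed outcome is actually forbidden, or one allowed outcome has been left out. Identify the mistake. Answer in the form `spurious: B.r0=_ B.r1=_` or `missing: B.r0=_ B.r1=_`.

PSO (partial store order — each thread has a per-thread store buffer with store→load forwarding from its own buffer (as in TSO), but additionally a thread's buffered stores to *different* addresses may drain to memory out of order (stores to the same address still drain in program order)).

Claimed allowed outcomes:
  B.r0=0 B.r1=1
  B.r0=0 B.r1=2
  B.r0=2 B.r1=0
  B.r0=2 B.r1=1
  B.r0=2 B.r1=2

missing: B.r0=0 B.r1=0

outcome vector order: (B.r0,B.r1)
[PSO] allowed = {<0 0>, <0 1>, <0 2>, <2 0>, <2 1>, <2 2>}
PSO∖claimed = {<0 0>}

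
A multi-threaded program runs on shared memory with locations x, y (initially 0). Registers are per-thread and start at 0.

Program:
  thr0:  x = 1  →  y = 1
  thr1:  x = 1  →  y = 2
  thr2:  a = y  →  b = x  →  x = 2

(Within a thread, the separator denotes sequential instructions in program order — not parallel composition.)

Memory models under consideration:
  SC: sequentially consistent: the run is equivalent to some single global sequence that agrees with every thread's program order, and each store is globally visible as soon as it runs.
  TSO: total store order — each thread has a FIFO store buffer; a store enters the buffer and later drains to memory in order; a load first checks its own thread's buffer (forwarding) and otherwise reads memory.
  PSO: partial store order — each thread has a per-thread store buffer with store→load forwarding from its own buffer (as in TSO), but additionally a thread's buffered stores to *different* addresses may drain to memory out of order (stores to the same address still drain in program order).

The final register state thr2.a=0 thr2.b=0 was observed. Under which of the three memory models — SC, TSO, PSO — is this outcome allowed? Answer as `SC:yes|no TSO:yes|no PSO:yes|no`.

outcome vector order: (thr2.a,thr2.b)
SC: 4 outcomes — {0/0; 0/1; 1/1; 2/1}
TSO: 4 outcomes — {0/0; 0/1; 1/1; 2/1}
PSO: 6 outcomes — {0/0; 0/1; 1/0; 1/1; 2/0; 2/1}
target 0/0 ∈ {SC,TSO,PSO}

SC:yes TSO:yes PSO:yes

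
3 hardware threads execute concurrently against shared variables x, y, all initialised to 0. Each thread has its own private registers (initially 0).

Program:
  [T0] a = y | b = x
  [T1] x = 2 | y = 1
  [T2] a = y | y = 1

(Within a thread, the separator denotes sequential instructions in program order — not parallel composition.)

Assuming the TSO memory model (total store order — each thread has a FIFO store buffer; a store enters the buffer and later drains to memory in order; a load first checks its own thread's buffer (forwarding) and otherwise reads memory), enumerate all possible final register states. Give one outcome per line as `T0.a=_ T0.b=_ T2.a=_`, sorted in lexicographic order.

outcome vector order: (T0.a,T0.b,T2.a)
|TSO outcomes| = 7

T0.a=0 T0.b=0 T2.a=0
T0.a=0 T0.b=0 T2.a=1
T0.a=0 T0.b=2 T2.a=0
T0.a=0 T0.b=2 T2.a=1
T0.a=1 T0.b=0 T2.a=0
T0.a=1 T0.b=2 T2.a=0
T0.a=1 T0.b=2 T2.a=1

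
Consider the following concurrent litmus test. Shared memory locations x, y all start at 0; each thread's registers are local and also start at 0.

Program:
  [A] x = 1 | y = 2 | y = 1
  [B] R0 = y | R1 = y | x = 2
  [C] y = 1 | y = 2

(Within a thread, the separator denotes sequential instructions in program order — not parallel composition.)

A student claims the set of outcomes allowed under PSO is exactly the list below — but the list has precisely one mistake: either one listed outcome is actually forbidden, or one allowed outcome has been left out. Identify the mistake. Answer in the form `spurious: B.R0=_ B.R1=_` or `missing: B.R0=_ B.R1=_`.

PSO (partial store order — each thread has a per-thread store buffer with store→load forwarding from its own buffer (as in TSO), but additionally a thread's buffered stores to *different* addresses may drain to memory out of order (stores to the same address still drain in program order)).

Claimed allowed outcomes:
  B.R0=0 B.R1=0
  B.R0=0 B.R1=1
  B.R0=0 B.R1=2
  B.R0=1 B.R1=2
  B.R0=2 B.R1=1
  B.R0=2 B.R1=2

missing: B.R0=1 B.R1=1

outcome vector order: (B.R0,B.R1)
PSO (7): <0 0>, <0 1>, <0 2>, <1 1>, <1 2>, <2 1>, <2 2>
PSO∖claimed = {<1 1>}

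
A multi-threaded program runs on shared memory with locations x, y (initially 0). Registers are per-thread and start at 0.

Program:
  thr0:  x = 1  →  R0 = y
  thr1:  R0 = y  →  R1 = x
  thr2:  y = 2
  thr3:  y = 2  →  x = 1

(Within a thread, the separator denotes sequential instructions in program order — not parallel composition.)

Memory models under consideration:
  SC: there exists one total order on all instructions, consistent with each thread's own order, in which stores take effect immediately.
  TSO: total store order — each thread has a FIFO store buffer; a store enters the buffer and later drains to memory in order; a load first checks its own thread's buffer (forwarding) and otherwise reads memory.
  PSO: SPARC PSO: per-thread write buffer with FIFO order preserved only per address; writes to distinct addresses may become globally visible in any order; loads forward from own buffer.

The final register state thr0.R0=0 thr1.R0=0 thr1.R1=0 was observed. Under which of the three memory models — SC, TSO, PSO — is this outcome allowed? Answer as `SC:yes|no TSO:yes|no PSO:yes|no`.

SC:yes TSO:yes PSO:yes

outcome vector order: (thr0.R0,thr1.R0,thr1.R1)
under SC → 000, 001, 021, 200, 201, 220, 221
under TSO → 000, 001, 020, 021, 200, 201, 220, 221
under PSO → 000, 001, 020, 021, 200, 201, 220, 221
target 000 ∈ {SC,TSO,PSO}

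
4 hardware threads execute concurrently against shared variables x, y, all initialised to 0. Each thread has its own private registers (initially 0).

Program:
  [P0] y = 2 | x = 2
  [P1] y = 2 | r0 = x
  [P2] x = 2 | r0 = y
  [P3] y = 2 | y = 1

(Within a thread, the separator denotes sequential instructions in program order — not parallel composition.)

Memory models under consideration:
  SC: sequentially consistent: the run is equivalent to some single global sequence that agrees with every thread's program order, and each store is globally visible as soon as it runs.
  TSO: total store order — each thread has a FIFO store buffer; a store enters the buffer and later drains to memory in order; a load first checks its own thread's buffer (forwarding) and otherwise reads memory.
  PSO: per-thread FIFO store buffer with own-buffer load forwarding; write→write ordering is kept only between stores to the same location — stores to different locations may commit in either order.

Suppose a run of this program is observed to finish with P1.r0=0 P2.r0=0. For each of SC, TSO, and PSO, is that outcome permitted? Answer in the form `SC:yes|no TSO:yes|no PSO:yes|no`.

outcome vector order: (P1.r0,P2.r0)
under SC → 0/1, 0/2, 2/0, 2/1, 2/2
under TSO → 0/0, 0/1, 0/2, 2/0, 2/1, 2/2
under PSO → 0/0, 0/1, 0/2, 2/0, 2/1, 2/2
target 0/0 ∈ {TSO,PSO}

SC:no TSO:yes PSO:yes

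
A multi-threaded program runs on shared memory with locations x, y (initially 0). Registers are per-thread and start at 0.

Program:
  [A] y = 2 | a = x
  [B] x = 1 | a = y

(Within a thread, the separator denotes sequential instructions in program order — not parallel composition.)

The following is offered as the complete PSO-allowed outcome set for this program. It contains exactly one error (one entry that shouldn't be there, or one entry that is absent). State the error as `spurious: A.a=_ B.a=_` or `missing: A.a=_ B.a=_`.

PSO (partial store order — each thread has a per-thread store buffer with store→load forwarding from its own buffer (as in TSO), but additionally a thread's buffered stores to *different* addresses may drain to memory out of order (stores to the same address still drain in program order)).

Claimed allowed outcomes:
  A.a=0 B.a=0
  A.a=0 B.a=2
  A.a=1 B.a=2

outcome vector order: (A.a,B.a)
[PSO] allowed = {0/0 0/2 1/0 1/2}
PSO∖claimed = {1/0}

missing: A.a=1 B.a=0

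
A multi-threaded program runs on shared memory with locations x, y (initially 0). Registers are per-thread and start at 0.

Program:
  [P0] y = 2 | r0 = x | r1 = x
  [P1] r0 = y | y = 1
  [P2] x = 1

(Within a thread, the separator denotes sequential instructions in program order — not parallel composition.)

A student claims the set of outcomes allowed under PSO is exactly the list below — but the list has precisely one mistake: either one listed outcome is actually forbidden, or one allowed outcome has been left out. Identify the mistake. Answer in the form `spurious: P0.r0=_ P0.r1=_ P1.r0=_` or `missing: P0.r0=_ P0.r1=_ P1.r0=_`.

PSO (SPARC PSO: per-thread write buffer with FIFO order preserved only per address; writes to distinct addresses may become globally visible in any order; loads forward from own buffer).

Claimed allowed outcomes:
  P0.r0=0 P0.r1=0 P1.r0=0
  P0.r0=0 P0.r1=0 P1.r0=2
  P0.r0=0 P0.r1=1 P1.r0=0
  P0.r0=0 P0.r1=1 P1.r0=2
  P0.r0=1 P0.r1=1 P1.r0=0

outcome vector order: (P0.r0,P0.r1,P1.r0)
PSO (6): <0 0 0>; <0 0 2>; <0 1 0>; <0 1 2>; <1 1 0>; <1 1 2>
PSO∖claimed = {<1 1 2>}

missing: P0.r0=1 P0.r1=1 P1.r0=2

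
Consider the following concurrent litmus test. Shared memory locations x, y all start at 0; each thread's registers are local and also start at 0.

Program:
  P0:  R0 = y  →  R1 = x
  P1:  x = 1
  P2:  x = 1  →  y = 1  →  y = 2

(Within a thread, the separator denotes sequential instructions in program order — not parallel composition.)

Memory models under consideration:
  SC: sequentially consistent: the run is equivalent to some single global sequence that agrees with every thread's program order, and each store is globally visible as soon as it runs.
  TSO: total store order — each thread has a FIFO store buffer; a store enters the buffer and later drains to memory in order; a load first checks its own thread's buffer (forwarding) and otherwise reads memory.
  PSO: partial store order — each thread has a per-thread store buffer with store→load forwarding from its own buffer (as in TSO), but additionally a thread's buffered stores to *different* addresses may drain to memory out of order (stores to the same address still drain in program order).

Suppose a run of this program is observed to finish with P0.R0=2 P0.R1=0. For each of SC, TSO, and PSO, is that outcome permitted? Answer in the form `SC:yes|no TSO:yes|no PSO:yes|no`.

outcome vector order: (P0.R0,P0.R1)
SC (4): (0,0); (0,1); (1,1); (2,1)
TSO (4): (0,0); (0,1); (1,1); (2,1)
PSO (6): (0,0); (0,1); (1,0); (1,1); (2,0); (2,1)
target (2,0) ∈ {PSO}

SC:no TSO:no PSO:yes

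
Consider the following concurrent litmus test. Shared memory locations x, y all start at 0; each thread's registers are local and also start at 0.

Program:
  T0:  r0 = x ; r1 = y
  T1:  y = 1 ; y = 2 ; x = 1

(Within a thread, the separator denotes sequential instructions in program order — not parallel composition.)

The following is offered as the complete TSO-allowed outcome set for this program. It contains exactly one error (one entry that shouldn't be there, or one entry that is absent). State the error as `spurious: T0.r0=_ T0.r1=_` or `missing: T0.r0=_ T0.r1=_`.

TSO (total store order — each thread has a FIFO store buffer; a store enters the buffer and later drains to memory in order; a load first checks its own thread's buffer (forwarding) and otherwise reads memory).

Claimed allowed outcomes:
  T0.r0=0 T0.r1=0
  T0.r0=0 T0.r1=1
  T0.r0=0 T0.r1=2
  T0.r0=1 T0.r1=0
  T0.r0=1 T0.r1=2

spurious: T0.r0=1 T0.r1=0

outcome vector order: (T0.r0,T0.r1)
under TSO → (0,0); (0,1); (0,2); (1,2)
claimed∖TSO = {(1,0)}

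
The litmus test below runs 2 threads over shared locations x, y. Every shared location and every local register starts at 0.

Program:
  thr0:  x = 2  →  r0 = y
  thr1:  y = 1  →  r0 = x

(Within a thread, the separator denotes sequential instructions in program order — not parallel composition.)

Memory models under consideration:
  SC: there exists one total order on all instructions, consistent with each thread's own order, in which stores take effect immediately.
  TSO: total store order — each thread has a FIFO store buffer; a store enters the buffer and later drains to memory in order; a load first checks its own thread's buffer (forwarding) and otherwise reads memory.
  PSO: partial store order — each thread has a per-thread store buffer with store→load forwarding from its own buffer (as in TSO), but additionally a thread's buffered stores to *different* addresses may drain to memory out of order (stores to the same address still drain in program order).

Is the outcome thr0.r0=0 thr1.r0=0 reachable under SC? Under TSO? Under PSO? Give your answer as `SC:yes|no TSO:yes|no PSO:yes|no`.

outcome vector order: (thr0.r0,thr1.r0)
under SC → <0 2>; <1 0>; <1 2>
under TSO → <0 0>; <0 2>; <1 0>; <1 2>
under PSO → <0 0>; <0 2>; <1 0>; <1 2>
target <0 0> ∈ {TSO,PSO}

SC:no TSO:yes PSO:yes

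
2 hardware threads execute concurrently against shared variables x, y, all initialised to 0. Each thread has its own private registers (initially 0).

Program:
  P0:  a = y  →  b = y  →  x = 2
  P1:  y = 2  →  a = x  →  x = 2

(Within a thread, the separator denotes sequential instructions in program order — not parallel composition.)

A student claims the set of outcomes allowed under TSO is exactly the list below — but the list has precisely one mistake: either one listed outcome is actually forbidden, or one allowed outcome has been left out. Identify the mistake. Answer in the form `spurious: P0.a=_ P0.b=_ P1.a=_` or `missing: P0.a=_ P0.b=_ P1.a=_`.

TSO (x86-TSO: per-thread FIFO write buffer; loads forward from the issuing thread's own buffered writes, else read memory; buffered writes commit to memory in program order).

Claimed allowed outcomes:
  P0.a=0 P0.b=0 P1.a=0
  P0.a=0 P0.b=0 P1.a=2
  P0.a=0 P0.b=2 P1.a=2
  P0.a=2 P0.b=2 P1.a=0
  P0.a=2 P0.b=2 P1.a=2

outcome vector order: (P0.a,P0.b,P1.a)
TSO: 6 outcomes — {(0,0,0) (0,0,2) (0,2,0) (0,2,2) (2,2,0) (2,2,2)}
TSO∖claimed = {(0,2,0)}

missing: P0.a=0 P0.b=2 P1.a=0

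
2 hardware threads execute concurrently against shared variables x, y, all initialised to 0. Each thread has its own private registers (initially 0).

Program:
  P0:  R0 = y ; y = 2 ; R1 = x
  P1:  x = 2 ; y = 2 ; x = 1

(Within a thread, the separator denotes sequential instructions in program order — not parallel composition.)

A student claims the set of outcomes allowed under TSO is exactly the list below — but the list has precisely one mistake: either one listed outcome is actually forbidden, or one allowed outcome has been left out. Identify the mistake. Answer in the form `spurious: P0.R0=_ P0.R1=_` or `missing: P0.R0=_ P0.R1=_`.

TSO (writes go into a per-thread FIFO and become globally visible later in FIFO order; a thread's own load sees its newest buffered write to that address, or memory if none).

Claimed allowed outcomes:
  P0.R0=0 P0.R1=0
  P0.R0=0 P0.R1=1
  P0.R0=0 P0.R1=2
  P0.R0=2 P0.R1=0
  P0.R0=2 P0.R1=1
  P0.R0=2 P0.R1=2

outcome vector order: (P0.R0,P0.R1)
TSO: 5 outcomes — {00, 01, 02, 21, 22}
claimed∖TSO = {20}

spurious: P0.R0=2 P0.R1=0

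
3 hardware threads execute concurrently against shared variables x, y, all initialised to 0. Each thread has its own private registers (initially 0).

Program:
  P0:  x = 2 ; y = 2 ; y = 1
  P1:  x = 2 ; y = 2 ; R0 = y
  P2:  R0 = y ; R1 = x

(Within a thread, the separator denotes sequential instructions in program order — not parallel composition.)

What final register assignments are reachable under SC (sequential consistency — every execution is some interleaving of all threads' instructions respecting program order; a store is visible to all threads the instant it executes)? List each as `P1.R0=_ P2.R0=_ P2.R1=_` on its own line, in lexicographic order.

P1.R0=1 P2.R0=0 P2.R1=0
P1.R0=1 P2.R0=0 P2.R1=2
P1.R0=1 P2.R0=1 P2.R1=2
P1.R0=1 P2.R0=2 P2.R1=2
P1.R0=2 P2.R0=0 P2.R1=0
P1.R0=2 P2.R0=0 P2.R1=2
P1.R0=2 P2.R0=1 P2.R1=2
P1.R0=2 P2.R0=2 P2.R1=2

outcome vector order: (P1.R0,P2.R0,P2.R1)
|SC outcomes| = 8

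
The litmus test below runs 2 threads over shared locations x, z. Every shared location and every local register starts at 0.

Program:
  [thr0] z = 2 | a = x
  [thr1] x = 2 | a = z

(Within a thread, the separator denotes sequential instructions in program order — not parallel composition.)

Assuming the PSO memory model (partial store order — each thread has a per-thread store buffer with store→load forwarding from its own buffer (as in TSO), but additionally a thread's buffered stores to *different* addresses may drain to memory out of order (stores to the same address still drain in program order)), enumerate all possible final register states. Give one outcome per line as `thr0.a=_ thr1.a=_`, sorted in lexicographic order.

outcome vector order: (thr0.a,thr1.a)
|PSO outcomes| = 4

thr0.a=0 thr1.a=0
thr0.a=0 thr1.a=2
thr0.a=2 thr1.a=0
thr0.a=2 thr1.a=2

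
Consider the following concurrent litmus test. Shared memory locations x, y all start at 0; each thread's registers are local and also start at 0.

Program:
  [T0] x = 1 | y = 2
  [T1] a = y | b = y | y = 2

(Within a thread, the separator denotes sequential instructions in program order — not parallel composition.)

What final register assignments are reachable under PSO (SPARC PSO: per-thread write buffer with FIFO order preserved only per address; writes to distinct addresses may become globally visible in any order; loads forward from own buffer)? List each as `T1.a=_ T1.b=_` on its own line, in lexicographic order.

T1.a=0 T1.b=0
T1.a=0 T1.b=2
T1.a=2 T1.b=2

outcome vector order: (T1.a,T1.b)
|PSO outcomes| = 3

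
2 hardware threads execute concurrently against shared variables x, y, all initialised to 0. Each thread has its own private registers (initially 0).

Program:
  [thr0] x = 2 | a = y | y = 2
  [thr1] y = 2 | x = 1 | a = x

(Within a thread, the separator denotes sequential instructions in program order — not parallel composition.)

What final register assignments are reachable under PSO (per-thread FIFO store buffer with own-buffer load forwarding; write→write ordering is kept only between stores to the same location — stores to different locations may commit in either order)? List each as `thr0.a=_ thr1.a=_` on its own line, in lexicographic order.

thr0.a=0 thr1.a=1
thr0.a=0 thr1.a=2
thr0.a=2 thr1.a=1
thr0.a=2 thr1.a=2

outcome vector order: (thr0.a,thr1.a)
|PSO outcomes| = 4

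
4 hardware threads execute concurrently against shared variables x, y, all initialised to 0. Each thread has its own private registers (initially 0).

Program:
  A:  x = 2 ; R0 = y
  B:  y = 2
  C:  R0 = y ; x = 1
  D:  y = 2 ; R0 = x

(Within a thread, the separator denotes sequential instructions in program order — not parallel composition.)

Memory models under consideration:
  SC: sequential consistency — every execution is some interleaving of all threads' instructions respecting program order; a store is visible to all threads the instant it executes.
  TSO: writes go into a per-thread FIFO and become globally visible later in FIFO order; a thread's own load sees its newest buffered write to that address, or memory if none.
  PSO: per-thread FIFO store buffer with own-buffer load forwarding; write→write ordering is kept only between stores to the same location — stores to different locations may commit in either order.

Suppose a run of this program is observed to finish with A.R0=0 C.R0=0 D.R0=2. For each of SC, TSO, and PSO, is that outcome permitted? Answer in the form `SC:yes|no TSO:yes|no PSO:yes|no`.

outcome vector order: (A.R0,C.R0,D.R0)
SC (10): 001, 002, 021, 022, 200, 201, 202, 220, 221, 222
TSO (12): 000, 001, 002, 020, 021, 022, 200, 201, 202, 220, 221, 222
PSO (12): 000, 001, 002, 020, 021, 022, 200, 201, 202, 220, 221, 222
target 002 ∈ {SC,TSO,PSO}

SC:yes TSO:yes PSO:yes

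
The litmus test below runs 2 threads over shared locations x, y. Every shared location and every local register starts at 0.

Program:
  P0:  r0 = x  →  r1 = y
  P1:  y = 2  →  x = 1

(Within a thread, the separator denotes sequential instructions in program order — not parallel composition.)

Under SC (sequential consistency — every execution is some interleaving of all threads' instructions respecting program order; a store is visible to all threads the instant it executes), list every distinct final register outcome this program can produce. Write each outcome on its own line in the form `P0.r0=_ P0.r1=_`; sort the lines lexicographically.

P0.r0=0 P0.r1=0
P0.r0=0 P0.r1=2
P0.r0=1 P0.r1=2

outcome vector order: (P0.r0,P0.r1)
|SC outcomes| = 3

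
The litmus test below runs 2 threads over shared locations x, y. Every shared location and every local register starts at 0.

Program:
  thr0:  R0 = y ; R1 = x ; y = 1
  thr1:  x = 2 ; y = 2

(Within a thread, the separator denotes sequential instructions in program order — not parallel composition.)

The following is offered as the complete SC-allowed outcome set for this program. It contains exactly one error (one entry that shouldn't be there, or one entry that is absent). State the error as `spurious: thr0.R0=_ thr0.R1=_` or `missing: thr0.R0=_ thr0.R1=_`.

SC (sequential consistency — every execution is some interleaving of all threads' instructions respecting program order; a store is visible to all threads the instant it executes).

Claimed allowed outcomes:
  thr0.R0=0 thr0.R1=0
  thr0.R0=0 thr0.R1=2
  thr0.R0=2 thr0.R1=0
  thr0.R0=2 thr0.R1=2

spurious: thr0.R0=2 thr0.R1=0

outcome vector order: (thr0.R0,thr0.R1)
under SC → <0 0>; <0 2>; <2 2>
claimed∖SC = {<2 0>}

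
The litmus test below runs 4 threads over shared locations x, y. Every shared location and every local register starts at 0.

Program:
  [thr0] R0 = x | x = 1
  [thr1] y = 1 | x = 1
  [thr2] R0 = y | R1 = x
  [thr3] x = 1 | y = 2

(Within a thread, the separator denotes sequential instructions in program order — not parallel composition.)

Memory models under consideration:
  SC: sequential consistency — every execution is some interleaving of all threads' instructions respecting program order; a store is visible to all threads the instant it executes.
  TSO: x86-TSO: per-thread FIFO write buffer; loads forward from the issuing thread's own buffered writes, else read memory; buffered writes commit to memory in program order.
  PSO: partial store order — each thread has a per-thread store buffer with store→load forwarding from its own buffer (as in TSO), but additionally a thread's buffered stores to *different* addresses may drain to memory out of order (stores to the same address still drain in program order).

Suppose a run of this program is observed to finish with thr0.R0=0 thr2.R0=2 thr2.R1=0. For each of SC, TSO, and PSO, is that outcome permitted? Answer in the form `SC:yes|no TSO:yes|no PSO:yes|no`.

SC:no TSO:no PSO:yes

outcome vector order: (thr0.R0,thr2.R0,thr2.R1)
SC (10): (0,0,0), (0,0,1), (0,1,0), (0,1,1), (0,2,1), (1,0,0), (1,0,1), (1,1,0), (1,1,1), (1,2,1)
TSO (10): (0,0,0), (0,0,1), (0,1,0), (0,1,1), (0,2,1), (1,0,0), (1,0,1), (1,1,0), (1,1,1), (1,2,1)
PSO (12): (0,0,0), (0,0,1), (0,1,0), (0,1,1), (0,2,0), (0,2,1), (1,0,0), (1,0,1), (1,1,0), (1,1,1), (1,2,0), (1,2,1)
target (0,2,0) ∈ {PSO}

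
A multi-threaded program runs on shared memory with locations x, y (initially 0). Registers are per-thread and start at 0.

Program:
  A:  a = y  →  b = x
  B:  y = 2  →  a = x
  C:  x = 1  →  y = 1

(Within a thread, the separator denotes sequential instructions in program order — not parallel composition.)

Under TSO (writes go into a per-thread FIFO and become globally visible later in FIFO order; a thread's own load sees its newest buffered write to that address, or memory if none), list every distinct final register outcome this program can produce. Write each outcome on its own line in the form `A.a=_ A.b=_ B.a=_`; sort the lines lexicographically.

A.a=0 A.b=0 B.a=0
A.a=0 A.b=0 B.a=1
A.a=0 A.b=1 B.a=0
A.a=0 A.b=1 B.a=1
A.a=1 A.b=1 B.a=0
A.a=1 A.b=1 B.a=1
A.a=2 A.b=0 B.a=0
A.a=2 A.b=0 B.a=1
A.a=2 A.b=1 B.a=0
A.a=2 A.b=1 B.a=1

outcome vector order: (A.a,A.b,B.a)
|TSO outcomes| = 10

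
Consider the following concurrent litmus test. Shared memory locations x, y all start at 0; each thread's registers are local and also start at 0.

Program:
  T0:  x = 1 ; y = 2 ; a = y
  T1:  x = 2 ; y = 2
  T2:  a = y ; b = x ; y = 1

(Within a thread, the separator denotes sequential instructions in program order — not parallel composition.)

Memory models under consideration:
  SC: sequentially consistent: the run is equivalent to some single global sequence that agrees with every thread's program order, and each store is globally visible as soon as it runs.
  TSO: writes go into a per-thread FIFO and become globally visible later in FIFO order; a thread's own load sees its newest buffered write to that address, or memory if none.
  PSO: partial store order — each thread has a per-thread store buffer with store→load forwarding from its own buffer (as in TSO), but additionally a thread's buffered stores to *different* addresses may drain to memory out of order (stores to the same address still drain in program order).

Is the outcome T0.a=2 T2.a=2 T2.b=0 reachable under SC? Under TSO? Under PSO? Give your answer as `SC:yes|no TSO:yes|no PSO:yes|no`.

outcome vector order: (T0.a,T2.a,T2.b)
[SC] allowed = {(1,0,0); (1,0,1); (1,0,2); (1,2,1); (1,2,2); (2,0,0); (2,0,1); (2,0,2); (2,2,1); (2,2,2)}
[TSO] allowed = {(1,0,0); (1,0,1); (1,0,2); (1,2,1); (1,2,2); (2,0,0); (2,0,1); (2,0,2); (2,2,1); (2,2,2)}
[PSO] allowed = {(1,0,0); (1,0,1); (1,0,2); (1,2,0); (1,2,1); (1,2,2); (2,0,0); (2,0,1); (2,0,2); (2,2,0); (2,2,1); (2,2,2)}
target (2,2,0) ∈ {PSO}

SC:no TSO:no PSO:yes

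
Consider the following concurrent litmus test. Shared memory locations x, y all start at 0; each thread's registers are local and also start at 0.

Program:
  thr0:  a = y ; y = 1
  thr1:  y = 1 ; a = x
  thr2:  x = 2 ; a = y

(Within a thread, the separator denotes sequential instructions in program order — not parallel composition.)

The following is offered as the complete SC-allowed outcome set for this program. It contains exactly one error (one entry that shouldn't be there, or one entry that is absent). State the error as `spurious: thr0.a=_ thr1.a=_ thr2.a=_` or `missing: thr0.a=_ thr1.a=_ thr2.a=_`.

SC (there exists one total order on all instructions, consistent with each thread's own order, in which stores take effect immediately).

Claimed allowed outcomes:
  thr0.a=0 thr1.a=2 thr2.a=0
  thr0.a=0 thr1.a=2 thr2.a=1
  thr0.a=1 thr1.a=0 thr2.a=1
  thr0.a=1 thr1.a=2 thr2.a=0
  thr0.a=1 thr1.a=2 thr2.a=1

outcome vector order: (thr0.a,thr1.a,thr2.a)
[SC] allowed = {001, 020, 021, 101, 120, 121}
SC∖claimed = {001}

missing: thr0.a=0 thr1.a=0 thr2.a=1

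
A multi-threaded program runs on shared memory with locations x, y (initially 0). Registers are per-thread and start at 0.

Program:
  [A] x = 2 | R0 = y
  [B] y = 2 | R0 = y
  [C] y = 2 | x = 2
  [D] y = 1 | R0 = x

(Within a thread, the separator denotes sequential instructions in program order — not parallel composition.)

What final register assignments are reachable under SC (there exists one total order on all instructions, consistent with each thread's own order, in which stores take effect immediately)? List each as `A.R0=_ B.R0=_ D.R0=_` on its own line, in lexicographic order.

outcome vector order: (A.R0,B.R0,D.R0)
|SC outcomes| = 10

A.R0=0 B.R0=1 D.R0=2
A.R0=0 B.R0=2 D.R0=2
A.R0=1 B.R0=1 D.R0=0
A.R0=1 B.R0=1 D.R0=2
A.R0=1 B.R0=2 D.R0=0
A.R0=1 B.R0=2 D.R0=2
A.R0=2 B.R0=1 D.R0=0
A.R0=2 B.R0=1 D.R0=2
A.R0=2 B.R0=2 D.R0=0
A.R0=2 B.R0=2 D.R0=2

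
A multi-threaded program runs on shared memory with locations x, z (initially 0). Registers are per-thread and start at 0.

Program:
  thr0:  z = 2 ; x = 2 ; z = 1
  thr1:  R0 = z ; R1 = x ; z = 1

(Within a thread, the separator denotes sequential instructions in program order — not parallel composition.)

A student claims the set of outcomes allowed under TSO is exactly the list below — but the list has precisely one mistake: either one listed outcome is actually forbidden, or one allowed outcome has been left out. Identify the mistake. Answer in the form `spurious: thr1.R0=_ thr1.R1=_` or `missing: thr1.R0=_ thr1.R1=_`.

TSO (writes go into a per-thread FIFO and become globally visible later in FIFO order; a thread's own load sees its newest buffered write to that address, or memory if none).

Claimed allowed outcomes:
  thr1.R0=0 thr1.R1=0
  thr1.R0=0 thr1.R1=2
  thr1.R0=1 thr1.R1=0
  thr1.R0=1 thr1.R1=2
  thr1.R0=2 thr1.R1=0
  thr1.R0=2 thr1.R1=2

spurious: thr1.R0=1 thr1.R1=0

outcome vector order: (thr1.R0,thr1.R1)
TSO: 5 outcomes — {<0 0>; <0 2>; <1 2>; <2 0>; <2 2>}
claimed∖TSO = {<1 0>}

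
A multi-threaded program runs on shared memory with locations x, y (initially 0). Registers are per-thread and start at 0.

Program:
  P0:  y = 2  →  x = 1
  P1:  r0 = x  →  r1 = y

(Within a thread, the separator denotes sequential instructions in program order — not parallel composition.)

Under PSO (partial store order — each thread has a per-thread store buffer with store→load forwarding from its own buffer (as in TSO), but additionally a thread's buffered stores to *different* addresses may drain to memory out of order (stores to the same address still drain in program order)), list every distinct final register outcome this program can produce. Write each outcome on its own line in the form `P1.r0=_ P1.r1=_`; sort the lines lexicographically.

outcome vector order: (P1.r0,P1.r1)
|PSO outcomes| = 4

P1.r0=0 P1.r1=0
P1.r0=0 P1.r1=2
P1.r0=1 P1.r1=0
P1.r0=1 P1.r1=2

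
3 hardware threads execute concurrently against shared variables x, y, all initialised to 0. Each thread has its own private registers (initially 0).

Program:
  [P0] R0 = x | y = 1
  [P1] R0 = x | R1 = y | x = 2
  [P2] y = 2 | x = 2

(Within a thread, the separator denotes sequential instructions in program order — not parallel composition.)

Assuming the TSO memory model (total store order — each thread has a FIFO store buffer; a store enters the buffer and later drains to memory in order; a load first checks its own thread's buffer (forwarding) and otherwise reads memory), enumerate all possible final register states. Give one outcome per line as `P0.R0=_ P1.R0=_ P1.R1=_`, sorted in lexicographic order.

P0.R0=0 P1.R0=0 P1.R1=0
P0.R0=0 P1.R0=0 P1.R1=1
P0.R0=0 P1.R0=0 P1.R1=2
P0.R0=0 P1.R0=2 P1.R1=1
P0.R0=0 P1.R0=2 P1.R1=2
P0.R0=2 P1.R0=0 P1.R1=0
P0.R0=2 P1.R0=0 P1.R1=1
P0.R0=2 P1.R0=0 P1.R1=2
P0.R0=2 P1.R0=2 P1.R1=1
P0.R0=2 P1.R0=2 P1.R1=2

outcome vector order: (P0.R0,P1.R0,P1.R1)
|TSO outcomes| = 10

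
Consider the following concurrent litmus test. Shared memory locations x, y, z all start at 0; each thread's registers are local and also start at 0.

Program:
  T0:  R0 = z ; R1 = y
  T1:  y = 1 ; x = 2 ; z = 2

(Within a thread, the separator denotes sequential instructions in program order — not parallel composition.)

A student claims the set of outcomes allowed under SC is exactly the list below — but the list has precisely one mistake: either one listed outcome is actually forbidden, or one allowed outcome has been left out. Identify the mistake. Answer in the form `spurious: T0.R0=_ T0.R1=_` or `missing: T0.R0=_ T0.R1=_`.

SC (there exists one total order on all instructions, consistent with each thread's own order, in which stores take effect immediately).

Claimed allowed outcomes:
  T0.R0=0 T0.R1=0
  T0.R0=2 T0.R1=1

missing: T0.R0=0 T0.R1=1

outcome vector order: (T0.R0,T0.R1)
SC (3): 00, 01, 21
SC∖claimed = {01}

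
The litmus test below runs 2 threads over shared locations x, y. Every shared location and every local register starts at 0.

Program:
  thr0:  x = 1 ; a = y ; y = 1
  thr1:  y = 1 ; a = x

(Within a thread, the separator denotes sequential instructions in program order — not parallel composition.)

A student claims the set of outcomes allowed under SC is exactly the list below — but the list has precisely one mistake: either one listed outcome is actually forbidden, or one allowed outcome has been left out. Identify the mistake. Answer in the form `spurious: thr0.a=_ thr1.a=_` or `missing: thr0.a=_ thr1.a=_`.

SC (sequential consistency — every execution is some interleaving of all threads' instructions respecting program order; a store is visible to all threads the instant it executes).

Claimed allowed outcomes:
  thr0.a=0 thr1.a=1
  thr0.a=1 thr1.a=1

outcome vector order: (thr0.a,thr1.a)
SC: 3 outcomes — {01, 10, 11}
SC∖claimed = {10}

missing: thr0.a=1 thr1.a=0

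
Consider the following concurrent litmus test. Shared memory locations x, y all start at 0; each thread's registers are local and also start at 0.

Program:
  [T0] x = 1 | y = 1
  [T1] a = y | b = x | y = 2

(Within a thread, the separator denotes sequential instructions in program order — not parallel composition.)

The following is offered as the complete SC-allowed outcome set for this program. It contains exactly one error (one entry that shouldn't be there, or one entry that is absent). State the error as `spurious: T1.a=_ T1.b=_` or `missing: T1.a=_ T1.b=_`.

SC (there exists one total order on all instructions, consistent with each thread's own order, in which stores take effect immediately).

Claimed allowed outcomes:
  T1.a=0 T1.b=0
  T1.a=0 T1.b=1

outcome vector order: (T1.a,T1.b)
under SC → 0/0 0/1 1/1
SC∖claimed = {1/1}

missing: T1.a=1 T1.b=1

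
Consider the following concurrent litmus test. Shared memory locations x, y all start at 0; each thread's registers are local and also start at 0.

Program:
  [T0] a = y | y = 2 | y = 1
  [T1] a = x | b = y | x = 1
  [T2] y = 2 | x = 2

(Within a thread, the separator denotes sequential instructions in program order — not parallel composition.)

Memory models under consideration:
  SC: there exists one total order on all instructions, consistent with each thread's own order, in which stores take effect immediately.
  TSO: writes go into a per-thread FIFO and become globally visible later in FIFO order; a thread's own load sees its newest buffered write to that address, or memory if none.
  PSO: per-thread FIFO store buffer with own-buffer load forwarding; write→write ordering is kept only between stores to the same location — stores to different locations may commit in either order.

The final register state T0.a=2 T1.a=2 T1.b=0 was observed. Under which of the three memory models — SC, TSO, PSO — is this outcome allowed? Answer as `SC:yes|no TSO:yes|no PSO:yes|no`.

SC:no TSO:no PSO:yes

outcome vector order: (T0.a,T1.a,T1.b)
under SC → (0,0,0); (0,0,1); (0,0,2); (0,2,1); (0,2,2); (2,0,0); (2,0,1); (2,0,2); (2,2,1); (2,2,2)
under TSO → (0,0,0); (0,0,1); (0,0,2); (0,2,1); (0,2,2); (2,0,0); (2,0,1); (2,0,2); (2,2,1); (2,2,2)
under PSO → (0,0,0); (0,0,1); (0,0,2); (0,2,0); (0,2,1); (0,2,2); (2,0,0); (2,0,1); (2,0,2); (2,2,0); (2,2,1); (2,2,2)
target (2,2,0) ∈ {PSO}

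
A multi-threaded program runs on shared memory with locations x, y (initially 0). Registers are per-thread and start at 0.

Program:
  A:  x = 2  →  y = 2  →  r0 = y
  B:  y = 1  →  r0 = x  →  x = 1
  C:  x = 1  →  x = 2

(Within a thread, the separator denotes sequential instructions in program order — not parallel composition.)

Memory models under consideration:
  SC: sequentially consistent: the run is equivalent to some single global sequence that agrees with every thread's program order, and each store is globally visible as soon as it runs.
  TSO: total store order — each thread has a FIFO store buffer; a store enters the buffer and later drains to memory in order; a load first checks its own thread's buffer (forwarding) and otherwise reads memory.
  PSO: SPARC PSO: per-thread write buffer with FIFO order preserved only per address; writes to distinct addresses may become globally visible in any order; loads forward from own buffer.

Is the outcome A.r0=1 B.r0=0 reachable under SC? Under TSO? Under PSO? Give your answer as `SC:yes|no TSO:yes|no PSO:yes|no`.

outcome vector order: (A.r0,B.r0)
[SC] allowed = {11; 12; 20; 21; 22}
[TSO] allowed = {10; 11; 12; 20; 21; 22}
[PSO] allowed = {10; 11; 12; 20; 21; 22}
target 10 ∈ {TSO,PSO}

SC:no TSO:yes PSO:yes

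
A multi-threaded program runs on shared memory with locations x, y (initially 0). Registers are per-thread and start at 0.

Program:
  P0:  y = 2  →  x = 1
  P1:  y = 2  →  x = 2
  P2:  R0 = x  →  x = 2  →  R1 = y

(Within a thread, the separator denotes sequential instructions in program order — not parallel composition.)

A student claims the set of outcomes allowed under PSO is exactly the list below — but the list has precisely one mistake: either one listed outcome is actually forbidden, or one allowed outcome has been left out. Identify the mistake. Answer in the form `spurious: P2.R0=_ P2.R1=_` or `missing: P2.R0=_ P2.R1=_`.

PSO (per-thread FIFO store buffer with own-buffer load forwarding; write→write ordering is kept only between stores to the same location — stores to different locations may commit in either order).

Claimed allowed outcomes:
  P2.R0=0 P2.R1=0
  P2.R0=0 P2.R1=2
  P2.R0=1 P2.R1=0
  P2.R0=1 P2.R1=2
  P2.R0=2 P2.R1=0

outcome vector order: (P2.R0,P2.R1)
[PSO] allowed = {(0,0) (0,2) (1,0) (1,2) (2,0) (2,2)}
PSO∖claimed = {(2,2)}

missing: P2.R0=2 P2.R1=2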